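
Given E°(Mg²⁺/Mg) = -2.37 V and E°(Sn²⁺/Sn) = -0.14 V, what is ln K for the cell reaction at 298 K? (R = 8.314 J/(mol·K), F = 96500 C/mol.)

ln K = 173.7

E°_cell = -0.14 − (-2.37) = 2.23 V, with n = 2 electrons transferred.
At equilibrium E = 0, so the Nernst equation gives ln K = nFE°/RT = (2)(96500)(2.23)/((8.314)(298)) = 173.71.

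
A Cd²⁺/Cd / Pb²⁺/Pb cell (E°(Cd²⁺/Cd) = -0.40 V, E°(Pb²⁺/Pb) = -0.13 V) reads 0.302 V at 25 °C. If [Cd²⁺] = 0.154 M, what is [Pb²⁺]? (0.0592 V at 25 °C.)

1.9 M

From the Nernst equation, log Q = n(E° − E)/0.0592 = 2(0.27 − 0.302)/0.0592 = -1.081, so Q = 0.0830.
With Q = [Cd²⁺]/[Pb²⁺] and the known concentrations, [Pb²⁺] in the denominator gives [Pb²⁺] = 1.9 M.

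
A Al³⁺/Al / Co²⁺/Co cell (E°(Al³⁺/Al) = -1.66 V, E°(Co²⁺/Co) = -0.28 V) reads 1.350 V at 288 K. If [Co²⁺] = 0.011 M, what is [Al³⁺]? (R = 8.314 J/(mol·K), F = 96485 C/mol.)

0.043 M

From the Nernst equation, ln Q = nF(E° − E)/RT = 6×96485×(1.38 − 1.350)/(8.314×288) = 7.253, so Q = 1410.
With Q = [Al³⁺]^2/[Co²⁺]^3 and the known concentrations, [Al³⁺]^2 in the numerator gives [Al³⁺] = 0.043 M.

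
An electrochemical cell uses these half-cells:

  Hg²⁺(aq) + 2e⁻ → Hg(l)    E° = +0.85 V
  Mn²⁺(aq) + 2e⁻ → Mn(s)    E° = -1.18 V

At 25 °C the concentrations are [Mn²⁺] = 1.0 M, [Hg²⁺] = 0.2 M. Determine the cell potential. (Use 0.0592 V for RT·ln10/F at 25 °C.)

The Hg²⁺/Hg couple has the higher reduction potential and acts as the cathode, so E°_cell = +0.85 − (-1.18) = 2.03 V.
Balancing electrons gives n = 2; the reaction quotient is Q = [Mn²⁺]/[Hg²⁺] = 5.00.
At 25 °C, E = E° − (0.0592/n) log Q = 2.03 − (0.0592/2)(0.699) = 2.030 − 0.021 = 2.009 V.

2.01 V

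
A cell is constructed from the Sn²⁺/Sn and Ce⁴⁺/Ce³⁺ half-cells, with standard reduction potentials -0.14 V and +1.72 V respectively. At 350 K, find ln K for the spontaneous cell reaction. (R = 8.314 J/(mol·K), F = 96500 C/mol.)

E°_cell = +1.72 − (-0.14) = 1.86 V, with n = 2 electrons transferred.
At equilibrium E = 0, so the Nernst equation gives ln K = nFE°/RT = (2)(96500)(1.86)/((8.314)(350)) = 123.37.

ln K = 123.4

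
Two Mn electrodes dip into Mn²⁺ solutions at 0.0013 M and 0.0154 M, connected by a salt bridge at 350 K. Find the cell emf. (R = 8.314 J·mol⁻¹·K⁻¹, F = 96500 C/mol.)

0.037 V

Both half-cells are Mn²⁺/Mn, so E°_cell = 0. The concentrated side is the cathode; the cell reaction moves Mn²⁺ from high to low concentration with n = 2.
Q = [Mn²⁺]_dilute/[Mn²⁺]_conc = 0.0013/0.0154 = 0.0844.
E = 0 − (RT/nF) ln Q = −((8.314×350)/(2×96500))(-2.472) = 0.0373 V.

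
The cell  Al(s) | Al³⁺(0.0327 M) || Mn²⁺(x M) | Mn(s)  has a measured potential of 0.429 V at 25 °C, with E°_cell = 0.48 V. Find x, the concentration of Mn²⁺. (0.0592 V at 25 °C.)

0.0019 M

From the Nernst equation, log Q = n(E° − E)/0.0592 = 6(0.48 − 0.429)/0.0592 = 5.169, so Q = 1.48 × 10^5.
With Q = [Al³⁺]^2/[Mn²⁺]^3 and the known concentrations, [Mn²⁺]^3 in the denominator gives [Mn²⁺] = 0.0019 M.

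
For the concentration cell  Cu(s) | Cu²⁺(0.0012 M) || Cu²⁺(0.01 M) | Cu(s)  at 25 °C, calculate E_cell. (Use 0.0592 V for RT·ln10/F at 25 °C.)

0.027 V

Both half-cells are Cu²⁺/Cu, so E°_cell = 0. The concentrated side is the cathode; the cell reaction moves Cu²⁺ from high to low concentration with n = 2.
Q = [Cu²⁺]_dilute/[Cu²⁺]_conc = 0.0012/0.01 = 0.120.
E = 0 − (0.0592/2) log Q = −(0.0592/2)(-0.921) = 0.0273 V.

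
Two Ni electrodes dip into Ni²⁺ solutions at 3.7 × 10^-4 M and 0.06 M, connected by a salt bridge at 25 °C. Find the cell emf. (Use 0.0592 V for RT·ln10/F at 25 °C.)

Both half-cells are Ni²⁺/Ni, so E°_cell = 0. The concentrated side is the cathode; the cell reaction moves Ni²⁺ from high to low concentration with n = 2.
Q = [Ni²⁺]_dilute/[Ni²⁺]_conc = 3.7 × 10^-4/0.06 = 0.00617.
E = 0 − (0.0592/2) log Q = −(0.0592/2)(-2.210) = 0.0654 V.

0.065 V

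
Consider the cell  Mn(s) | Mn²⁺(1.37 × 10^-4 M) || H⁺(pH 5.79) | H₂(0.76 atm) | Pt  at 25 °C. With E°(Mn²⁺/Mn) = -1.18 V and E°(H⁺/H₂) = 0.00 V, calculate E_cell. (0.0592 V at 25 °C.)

0.96 V

The hydrogen couple is the cathode, so E°_cell = 1.18 V; n = 2.
[H⁺] = 10^(−5.79) = 1.6 × 10^-6 M, and Q = [Mn²⁺]·P(H₂) / [H⁺]^2 = 3.96 × 10^7.
E = E° − (0.0592/2) log Q = 1.18 − (0.0592/2)(7.598) = 0.955 V.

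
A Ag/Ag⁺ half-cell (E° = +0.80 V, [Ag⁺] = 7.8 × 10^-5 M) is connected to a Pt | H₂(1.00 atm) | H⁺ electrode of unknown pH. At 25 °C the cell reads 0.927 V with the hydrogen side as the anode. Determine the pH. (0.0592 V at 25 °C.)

E°_cell = 0.80 V and n = 2.
log Q = n(E° − E)/0.0592 = 2×(0.80 − 0.927)/0.0592 = -4.291.
With Q = [H⁺]^2 / ([Ag⁺]^2·P(H₂)), solving for [H⁺] gives log[H⁺] = -6.253, so pH = 6.25.

pH = 6.25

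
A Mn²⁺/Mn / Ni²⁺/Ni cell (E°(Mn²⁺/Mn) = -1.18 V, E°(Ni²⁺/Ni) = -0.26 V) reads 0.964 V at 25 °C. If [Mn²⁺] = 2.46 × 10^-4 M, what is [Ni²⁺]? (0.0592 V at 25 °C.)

From the Nernst equation, log Q = n(E° − E)/0.0592 = 2(0.92 − 0.964)/0.0592 = -1.486, so Q = 0.0326.
With Q = [Mn²⁺]/[Ni²⁺] and the known concentrations, [Ni²⁺] in the denominator gives [Ni²⁺] = 0.0075 M.

0.0075 M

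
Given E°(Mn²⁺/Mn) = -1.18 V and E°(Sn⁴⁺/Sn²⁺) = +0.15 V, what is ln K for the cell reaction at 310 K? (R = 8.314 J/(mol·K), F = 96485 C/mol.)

ln K = 99.6

E°_cell = +0.15 − (-1.18) = 1.33 V, with n = 2 electrons transferred.
At equilibrium E = 0, so the Nernst equation gives ln K = nFE°/RT = (2)(96485)(1.33)/((8.314)(310)) = 99.58.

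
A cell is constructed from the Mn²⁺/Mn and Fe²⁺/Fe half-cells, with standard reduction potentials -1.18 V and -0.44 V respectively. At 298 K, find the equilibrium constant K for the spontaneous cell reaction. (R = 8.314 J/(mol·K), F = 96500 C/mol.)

1.1 × 10^25

E°_cell = -0.44 − (-1.18) = 0.74 V, with n = 2 electrons transferred.
At equilibrium E = 0, so the Nernst equation gives ln K = nFE°/RT = (2)(96500)(0.74)/((8.314)(298)) = 57.65.
K = e^57.65 = 1.1 × 10^25.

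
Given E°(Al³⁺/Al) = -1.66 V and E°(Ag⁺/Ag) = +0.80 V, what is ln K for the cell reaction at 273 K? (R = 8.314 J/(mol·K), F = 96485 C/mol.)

E°_cell = +0.80 − (-1.66) = 2.46 V, with n = 3 electrons transferred.
At equilibrium E = 0, so the Nernst equation gives ln K = nFE°/RT = (3)(96485)(2.46)/((8.314)(273)) = 313.72.

ln K = 313.7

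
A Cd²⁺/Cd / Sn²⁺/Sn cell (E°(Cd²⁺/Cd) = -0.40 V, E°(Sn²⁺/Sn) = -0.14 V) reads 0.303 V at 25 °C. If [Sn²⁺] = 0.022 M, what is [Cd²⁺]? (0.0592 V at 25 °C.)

From the Nernst equation, log Q = n(E° − E)/0.0592 = 2(0.26 − 0.303)/0.0592 = -1.453, so Q = 0.0353.
With Q = [Cd²⁺]/[Sn²⁺] and the known concentrations, [Cd²⁺] in the numerator gives [Cd²⁺] = 7.8 × 10^-4 M.

7.8 × 10^-4 M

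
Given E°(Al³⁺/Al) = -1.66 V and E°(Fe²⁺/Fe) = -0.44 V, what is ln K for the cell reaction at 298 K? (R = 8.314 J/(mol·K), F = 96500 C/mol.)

ln K = 285.1

E°_cell = -0.44 − (-1.66) = 1.22 V, with n = 6 electrons transferred.
At equilibrium E = 0, so the Nernst equation gives ln K = nFE°/RT = (6)(96500)(1.22)/((8.314)(298)) = 285.11.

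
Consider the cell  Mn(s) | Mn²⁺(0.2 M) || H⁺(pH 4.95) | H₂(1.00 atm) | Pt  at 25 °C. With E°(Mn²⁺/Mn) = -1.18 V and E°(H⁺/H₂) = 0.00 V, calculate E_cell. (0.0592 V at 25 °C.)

0.91 V

The hydrogen couple is the cathode, so E°_cell = 1.18 V; n = 2.
[H⁺] = 10^(−4.95) = 1.1 × 10^-5 M, and Q = [Mn²⁺]·P(H₂) / [H⁺]^2 = 1.59 × 10^9.
E = E° − (0.0592/2) log Q = 1.18 − (0.0592/2)(9.201) = 0.908 V.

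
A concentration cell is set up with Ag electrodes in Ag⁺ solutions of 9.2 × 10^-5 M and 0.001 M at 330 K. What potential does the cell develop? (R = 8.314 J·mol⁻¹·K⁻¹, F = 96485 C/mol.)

0.068 V

Both half-cells are Ag⁺/Ag, so E°_cell = 0. The concentrated side is the cathode; the cell reaction moves Ag⁺ from high to low concentration with n = 1.
Q = [Ag⁺]_dilute/[Ag⁺]_conc = 9.2 × 10^-5/0.001 = 0.0920.
E = 0 − (RT/nF) ln Q = −((8.314×330)/(1×96485))(-2.386) = 0.0678 V.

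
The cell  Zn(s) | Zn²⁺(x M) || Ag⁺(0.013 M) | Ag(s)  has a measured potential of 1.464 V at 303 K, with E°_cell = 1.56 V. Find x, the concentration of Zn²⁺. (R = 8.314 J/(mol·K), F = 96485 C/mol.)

From the Nernst equation, ln Q = nF(E° − E)/RT = 2×96485×(1.56 − 1.464)/(8.314×303) = 7.354, so Q = 1560.
With Q = [Zn²⁺]/[Ag⁺]^2 and the known concentrations, [Zn²⁺] in the numerator gives [Zn²⁺] = 0.26 M.

0.26 M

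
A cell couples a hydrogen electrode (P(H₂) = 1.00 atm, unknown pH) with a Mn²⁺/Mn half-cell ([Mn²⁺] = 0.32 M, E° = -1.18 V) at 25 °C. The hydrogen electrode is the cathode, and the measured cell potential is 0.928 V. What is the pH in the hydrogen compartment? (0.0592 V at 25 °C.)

pH = 4.50

E°_cell = 1.18 V and n = 2.
log Q = n(E° − E)/0.0592 = 2×(1.18 − 0.928)/0.0592 = 8.514.
With Q = [Mn²⁺]·P(H₂) / [H⁺]^2, solving for [H⁺] gives log[H⁺] = -4.504, so pH = 4.50.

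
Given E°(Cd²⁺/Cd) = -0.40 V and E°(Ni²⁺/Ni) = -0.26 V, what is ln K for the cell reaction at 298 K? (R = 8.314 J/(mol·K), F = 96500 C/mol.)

ln K = 10.9

E°_cell = -0.26 − (-0.40) = 0.14 V, with n = 2 electrons transferred.
At equilibrium E = 0, so the Nernst equation gives ln K = nFE°/RT = (2)(96500)(0.14)/((8.314)(298)) = 10.91.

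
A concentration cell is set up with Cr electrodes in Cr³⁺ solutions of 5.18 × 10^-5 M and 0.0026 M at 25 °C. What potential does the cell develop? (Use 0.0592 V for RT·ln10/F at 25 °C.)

0.034 V

Both half-cells are Cr³⁺/Cr, so E°_cell = 0. The concentrated side is the cathode; the cell reaction moves Cr³⁺ from high to low concentration with n = 3.
Q = [Cr³⁺]_dilute/[Cr³⁺]_conc = 5.18 × 10^-5/0.0026 = 0.0199.
E = 0 − (0.0592/3) log Q = −(0.0592/3)(-1.701) = 0.0336 V.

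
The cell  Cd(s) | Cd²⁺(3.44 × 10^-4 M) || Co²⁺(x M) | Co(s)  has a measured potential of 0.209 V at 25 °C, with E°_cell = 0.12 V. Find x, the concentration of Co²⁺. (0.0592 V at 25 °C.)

From the Nernst equation, log Q = n(E° − E)/0.0592 = 2(0.12 − 0.209)/0.0592 = -3.007, so Q = 9.85 × 10^-4.
With Q = [Cd²⁺]/[Co²⁺] and the known concentrations, [Co²⁺] in the denominator gives [Co²⁺] = 0.35 M.

0.35 M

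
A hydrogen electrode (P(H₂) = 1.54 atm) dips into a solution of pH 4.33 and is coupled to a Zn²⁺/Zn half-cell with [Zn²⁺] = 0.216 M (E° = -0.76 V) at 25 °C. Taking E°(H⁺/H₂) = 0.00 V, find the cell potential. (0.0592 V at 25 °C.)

0.52 V

The hydrogen couple is the cathode, so E°_cell = 0.76 V; n = 2.
[H⁺] = 10^(−4.33) = 4.7 × 10^-5 M, and Q = [Zn²⁺]·P(H₂) / [H⁺]^2 = 1.52 × 10^8.
E = E° − (0.0592/2) log Q = 0.76 − (0.0592/2)(8.182) = 0.518 V.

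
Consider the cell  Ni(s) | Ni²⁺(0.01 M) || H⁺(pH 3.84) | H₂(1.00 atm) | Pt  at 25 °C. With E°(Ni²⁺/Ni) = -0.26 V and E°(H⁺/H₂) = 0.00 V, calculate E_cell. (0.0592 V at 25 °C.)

0.092 V

The hydrogen couple is the cathode, so E°_cell = 0.26 V; n = 2.
[H⁺] = 10^(−3.84) = 1.4 × 10^-4 M, and Q = [Ni²⁺]·P(H₂) / [H⁺]^2 = 4.79 × 10^5.
E = E° − (0.0592/2) log Q = 0.26 − (0.0592/2)(5.680) = 0.092 V.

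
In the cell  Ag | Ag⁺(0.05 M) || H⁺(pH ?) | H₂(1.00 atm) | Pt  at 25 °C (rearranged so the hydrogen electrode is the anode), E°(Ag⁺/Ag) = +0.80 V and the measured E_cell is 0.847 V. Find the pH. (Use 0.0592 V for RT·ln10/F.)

E°_cell = 0.80 V and n = 2.
log Q = n(E° − E)/0.0592 = 2×(0.80 − 0.847)/0.0592 = -1.588.
With Q = [H⁺]^2 / ([Ag⁺]^2·P(H₂)), solving for [H⁺] gives log[H⁺] = -2.095, so pH = 2.09.

pH = 2.09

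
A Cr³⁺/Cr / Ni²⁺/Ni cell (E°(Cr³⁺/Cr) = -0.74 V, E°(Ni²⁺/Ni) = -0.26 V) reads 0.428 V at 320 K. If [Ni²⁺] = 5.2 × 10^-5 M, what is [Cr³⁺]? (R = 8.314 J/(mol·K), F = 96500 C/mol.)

1.1 × 10^-4 M

From the Nernst equation, ln Q = nF(E° − E)/RT = 6×96500×(0.48 − 0.428)/(8.314×320) = 11.317, so Q = 8.22 × 10^4.
With Q = [Cr³⁺]^2/[Ni²⁺]^3 and the known concentrations, [Cr³⁺]^2 in the numerator gives [Cr³⁺] = 1.1 × 10^-4 M.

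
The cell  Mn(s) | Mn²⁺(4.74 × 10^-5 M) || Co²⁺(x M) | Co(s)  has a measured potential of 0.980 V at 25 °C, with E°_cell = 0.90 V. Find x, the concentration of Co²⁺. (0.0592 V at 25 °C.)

From the Nernst equation, log Q = n(E° − E)/0.0592 = 2(0.90 − 0.980)/0.0592 = -2.703, so Q = 0.00198.
With Q = [Mn²⁺]/[Co²⁺] and the known concentrations, [Co²⁺] in the denominator gives [Co²⁺] = 0.024 M.

0.024 M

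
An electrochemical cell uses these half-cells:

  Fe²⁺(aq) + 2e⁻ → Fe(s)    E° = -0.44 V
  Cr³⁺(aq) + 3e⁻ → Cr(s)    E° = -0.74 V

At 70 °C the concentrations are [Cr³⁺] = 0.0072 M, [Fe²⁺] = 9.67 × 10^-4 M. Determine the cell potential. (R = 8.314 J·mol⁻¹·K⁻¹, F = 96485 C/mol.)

0.246 V

The Fe²⁺/Fe couple has the higher reduction potential and acts as the cathode, so E°_cell = -0.44 − (-0.74) = 0.30 V.
Balancing electrons gives n = 6; the reaction quotient is Q = [Cr³⁺]^2/[Fe²⁺]^3 = 5.73 × 10^4.
E = E° − (RT/nF) ln Q = 0.30 − (8.314×343)/(6×96485) × (10.957) = 0.300 − 0.054 = 0.246 V.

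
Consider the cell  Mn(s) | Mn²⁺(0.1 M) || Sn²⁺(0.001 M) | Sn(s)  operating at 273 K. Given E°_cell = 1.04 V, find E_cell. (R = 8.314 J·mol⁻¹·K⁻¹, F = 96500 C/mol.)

Balancing electrons gives n = 2; the reaction quotient is Q = [Mn²⁺]/[Sn²⁺] = 100.
E = E° − (RT/nF) ln Q = 1.04 − (8.314×273)/(2×96500) × (4.605) = 1.040 − 0.054 = 0.986 V.

0.986 V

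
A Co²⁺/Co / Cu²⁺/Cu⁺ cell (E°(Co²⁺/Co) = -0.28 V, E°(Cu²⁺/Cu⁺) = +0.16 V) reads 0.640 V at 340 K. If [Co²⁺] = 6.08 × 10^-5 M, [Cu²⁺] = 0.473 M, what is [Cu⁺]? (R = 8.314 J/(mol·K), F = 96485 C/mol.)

From the Nernst equation, ln Q = nF(E° − E)/RT = 2×96485×(0.44 − 0.640)/(8.314×340) = -13.653, so Q = 1.18 × 10^-6.
With Q = [Co²⁺]·[Cu⁺]^2/[Cu²⁺]^2 and the known concentrations, [Cu⁺]^2 in the numerator gives [Cu⁺] = 0.066 M.

0.066 M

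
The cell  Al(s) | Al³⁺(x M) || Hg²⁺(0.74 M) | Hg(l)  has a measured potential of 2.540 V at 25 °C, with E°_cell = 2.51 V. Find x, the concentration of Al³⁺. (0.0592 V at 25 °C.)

0.019 M

From the Nernst equation, log Q = n(E° − E)/0.0592 = 6(2.51 − 2.540)/0.0592 = -3.041, so Q = 9.11 × 10^-4.
With Q = [Al³⁺]^2/[Hg²⁺]^3 and the known concentrations, [Al³⁺]^2 in the numerator gives [Al³⁺] = 0.019 M.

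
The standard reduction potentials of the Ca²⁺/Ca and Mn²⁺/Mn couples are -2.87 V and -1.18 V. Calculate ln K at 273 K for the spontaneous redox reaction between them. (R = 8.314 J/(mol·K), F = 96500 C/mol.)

ln K = 143.7

E°_cell = -1.18 − (-2.87) = 1.69 V, with n = 2 electrons transferred.
At equilibrium E = 0, so the Nernst equation gives ln K = nFE°/RT = (2)(96500)(1.69)/((8.314)(273)) = 143.70.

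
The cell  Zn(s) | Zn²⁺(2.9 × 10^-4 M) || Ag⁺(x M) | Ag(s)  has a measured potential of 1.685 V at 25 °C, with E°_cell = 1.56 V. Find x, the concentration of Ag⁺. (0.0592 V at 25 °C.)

2.2 M

From the Nernst equation, log Q = n(E° − E)/0.0592 = 2(1.56 − 1.685)/0.0592 = -4.223, so Q = 5.98 × 10^-5.
With Q = [Zn²⁺]/[Ag⁺]^2 and the known concentrations, [Ag⁺]^2 in the denominator gives [Ag⁺] = 2.2 M.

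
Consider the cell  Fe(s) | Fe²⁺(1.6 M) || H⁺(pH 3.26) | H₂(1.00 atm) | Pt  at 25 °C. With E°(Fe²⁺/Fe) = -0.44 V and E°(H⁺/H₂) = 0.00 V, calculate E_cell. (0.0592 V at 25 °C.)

0.24 V

The hydrogen couple is the cathode, so E°_cell = 0.44 V; n = 2.
[H⁺] = 10^(−3.26) = 5.5 × 10^-4 M, and Q = [Fe²⁺]·P(H₂) / [H⁺]^2 = 5.3 × 10^6.
E = E° − (0.0592/2) log Q = 0.44 − (0.0592/2)(6.724) = 0.241 V.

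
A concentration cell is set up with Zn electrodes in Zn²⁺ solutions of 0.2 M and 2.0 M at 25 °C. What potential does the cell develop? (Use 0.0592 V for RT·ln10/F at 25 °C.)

0.030 V

Both half-cells are Zn²⁺/Zn, so E°_cell = 0. The concentrated side is the cathode; the cell reaction moves Zn²⁺ from high to low concentration with n = 2.
Q = [Zn²⁺]_dilute/[Zn²⁺]_conc = 0.2/2.0 = 0.100.
E = 0 − (0.0592/2) log Q = −(0.0592/2)(-1.000) = 0.0296 V.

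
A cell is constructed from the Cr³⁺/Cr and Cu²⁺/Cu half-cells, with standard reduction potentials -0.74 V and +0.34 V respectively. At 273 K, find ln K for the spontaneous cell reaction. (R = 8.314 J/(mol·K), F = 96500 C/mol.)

ln K = 275.5

E°_cell = +0.34 − (-0.74) = 1.08 V, with n = 6 electrons transferred.
At equilibrium E = 0, so the Nernst equation gives ln K = nFE°/RT = (6)(96500)(1.08)/((8.314)(273)) = 275.51.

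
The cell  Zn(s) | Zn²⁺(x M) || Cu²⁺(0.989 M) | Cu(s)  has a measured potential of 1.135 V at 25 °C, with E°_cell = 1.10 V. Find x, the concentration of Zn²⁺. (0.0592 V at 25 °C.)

0.065 M

From the Nernst equation, log Q = n(E° − E)/0.0592 = 2(1.10 − 1.135)/0.0592 = -1.182, so Q = 0.0657.
With Q = [Zn²⁺]/[Cu²⁺] and the known concentrations, [Zn²⁺] in the numerator gives [Zn²⁺] = 0.065 M.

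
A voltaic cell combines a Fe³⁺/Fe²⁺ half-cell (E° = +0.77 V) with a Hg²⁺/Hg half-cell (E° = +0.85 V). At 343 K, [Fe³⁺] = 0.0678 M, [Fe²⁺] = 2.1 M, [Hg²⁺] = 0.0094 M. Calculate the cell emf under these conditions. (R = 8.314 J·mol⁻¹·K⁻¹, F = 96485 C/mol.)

The Hg²⁺/Hg couple has the higher reduction potential and acts as the cathode, so E°_cell = +0.85 − (+0.77) = 0.08 V.
Balancing electrons gives n = 2; the reaction quotient is Q = [Fe³⁺]^2/([Fe²⁺]^2·[Hg²⁺]) = 0.111.
E = E° − (RT/nF) ln Q = 0.08 − (8.314×343)/(2×96485) × (-2.199) = 0.080 + 0.032 = 0.112 V.

0.112 V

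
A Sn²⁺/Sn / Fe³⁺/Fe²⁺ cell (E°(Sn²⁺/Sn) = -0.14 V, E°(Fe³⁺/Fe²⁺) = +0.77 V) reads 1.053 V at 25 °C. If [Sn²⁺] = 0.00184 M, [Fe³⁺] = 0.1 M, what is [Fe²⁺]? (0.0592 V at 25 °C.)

From the Nernst equation, log Q = n(E° − E)/0.0592 = 2(0.91 − 1.053)/0.0592 = -4.831, so Q = 1.48 × 10^-5.
With Q = [Sn²⁺]·[Fe²⁺]^2/[Fe³⁺]^2 and the known concentrations, [Fe²⁺]^2 in the numerator gives [Fe²⁺] = 0.009 M.

0.009 M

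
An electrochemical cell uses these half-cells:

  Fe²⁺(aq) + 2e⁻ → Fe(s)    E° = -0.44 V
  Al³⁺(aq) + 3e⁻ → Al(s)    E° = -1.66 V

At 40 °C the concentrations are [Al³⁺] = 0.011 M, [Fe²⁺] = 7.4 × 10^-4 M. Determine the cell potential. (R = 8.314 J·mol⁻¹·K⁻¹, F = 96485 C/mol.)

The Fe²⁺/Fe couple has the higher reduction potential and acts as the cathode, so E°_cell = -0.44 − (-1.66) = 1.22 V.
Balancing electrons gives n = 6; the reaction quotient is Q = [Al³⁺]^2/[Fe²⁺]^3 = 2.99 × 10^5.
E = E° − (RT/nF) ln Q = 1.22 − (8.314×313)/(6×96485) × (12.607) = 1.220 − 0.057 = 1.163 V.

1.16 V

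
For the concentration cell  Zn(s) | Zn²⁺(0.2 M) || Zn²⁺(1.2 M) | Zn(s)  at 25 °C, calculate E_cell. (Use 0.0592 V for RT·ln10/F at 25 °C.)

0.023 V

Both half-cells are Zn²⁺/Zn, so E°_cell = 0. The concentrated side is the cathode; the cell reaction moves Zn²⁺ from high to low concentration with n = 2.
Q = [Zn²⁺]_dilute/[Zn²⁺]_conc = 0.2/1.2 = 0.167.
E = 0 − (0.0592/2) log Q = −(0.0592/2)(-0.778) = 0.0230 V.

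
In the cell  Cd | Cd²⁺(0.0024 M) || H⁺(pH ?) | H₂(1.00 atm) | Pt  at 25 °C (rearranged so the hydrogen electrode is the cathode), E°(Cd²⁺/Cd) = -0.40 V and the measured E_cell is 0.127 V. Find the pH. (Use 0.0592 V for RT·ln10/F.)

E°_cell = 0.40 V and n = 2.
log Q = n(E° − E)/0.0592 = 2×(0.40 − 0.127)/0.0592 = 9.223.
With Q = [Cd²⁺]·P(H₂) / [H⁺]^2, solving for [H⁺] gives log[H⁺] = -5.921, so pH = 5.92.

pH = 5.92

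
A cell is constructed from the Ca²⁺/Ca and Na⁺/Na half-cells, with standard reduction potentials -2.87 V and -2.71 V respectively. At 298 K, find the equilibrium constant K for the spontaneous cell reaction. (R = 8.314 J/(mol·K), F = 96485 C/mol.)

2.6 × 10^5

E°_cell = -2.71 − (-2.87) = 0.16 V, with n = 2 electrons transferred.
At equilibrium E = 0, so the Nernst equation gives ln K = nFE°/RT = (2)(96485)(0.16)/((8.314)(298)) = 12.46.
K = e^12.46 = 2.6 × 10^5.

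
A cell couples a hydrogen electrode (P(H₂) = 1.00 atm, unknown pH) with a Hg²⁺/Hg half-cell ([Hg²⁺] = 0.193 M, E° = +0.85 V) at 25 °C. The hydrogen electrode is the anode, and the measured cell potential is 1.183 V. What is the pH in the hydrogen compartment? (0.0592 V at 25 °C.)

E°_cell = 0.85 V and n = 2.
log Q = n(E° − E)/0.0592 = 2×(0.85 − 1.183)/0.0592 = -11.250.
With Q = [H⁺]^2 / ([Hg²⁺]·P(H₂)), solving for [H⁺] gives log[H⁺] = -5.982, so pH = 5.98.

pH = 5.98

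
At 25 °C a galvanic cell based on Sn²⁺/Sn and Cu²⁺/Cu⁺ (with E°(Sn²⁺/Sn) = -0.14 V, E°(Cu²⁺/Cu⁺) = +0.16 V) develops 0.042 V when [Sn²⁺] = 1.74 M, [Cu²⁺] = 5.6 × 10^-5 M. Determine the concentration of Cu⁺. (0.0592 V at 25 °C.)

0.97 M

From the Nernst equation, log Q = n(E° − E)/0.0592 = 2(0.30 − 0.042)/0.0592 = 8.716, so Q = 5.2 × 10^8.
With Q = [Sn²⁺]·[Cu⁺]^2/[Cu²⁺]^2 and the known concentrations, [Cu⁺]^2 in the numerator gives [Cu⁺] = 0.97 M.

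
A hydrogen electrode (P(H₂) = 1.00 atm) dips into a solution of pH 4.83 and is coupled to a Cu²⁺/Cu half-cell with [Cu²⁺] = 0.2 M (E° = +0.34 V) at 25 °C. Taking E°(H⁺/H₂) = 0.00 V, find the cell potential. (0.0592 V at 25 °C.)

The Cu²⁺/Cu couple is the cathode, so E°_cell = 0.34 V; n = 2.
[H⁺] = 10^(−4.83) = 1.5 × 10^-5 M, and Q = [H⁺]^2 / ([Cu²⁺]·P(H₂)) = 1.09 × 10^-9.
E = E° − (0.0592/2) log Q = 0.34 − (0.0592/2)(-8.961) = 0.605 V.

0.61 V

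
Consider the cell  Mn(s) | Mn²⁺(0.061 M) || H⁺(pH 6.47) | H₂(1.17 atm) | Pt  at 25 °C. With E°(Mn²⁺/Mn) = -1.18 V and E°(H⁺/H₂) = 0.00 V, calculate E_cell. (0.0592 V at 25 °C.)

0.83 V

The hydrogen couple is the cathode, so E°_cell = 1.18 V; n = 2.
[H⁺] = 10^(−6.47) = 3.4 × 10^-7 M, and Q = [Mn²⁺]·P(H₂) / [H⁺]^2 = 6.22 × 10^11.
E = E° − (0.0592/2) log Q = 1.18 − (0.0592/2)(11.794) = 0.831 V.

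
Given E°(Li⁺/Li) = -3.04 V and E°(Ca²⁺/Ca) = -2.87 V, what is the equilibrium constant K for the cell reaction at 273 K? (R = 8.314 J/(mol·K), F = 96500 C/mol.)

E°_cell = -2.87 − (-3.04) = 0.17 V, with n = 2 electrons transferred.
At equilibrium E = 0, so the Nernst equation gives ln K = nFE°/RT = (2)(96500)(0.17)/((8.314)(273)) = 14.46.
K = e^14.46 = 1.9 × 10^6.

1.9 × 10^6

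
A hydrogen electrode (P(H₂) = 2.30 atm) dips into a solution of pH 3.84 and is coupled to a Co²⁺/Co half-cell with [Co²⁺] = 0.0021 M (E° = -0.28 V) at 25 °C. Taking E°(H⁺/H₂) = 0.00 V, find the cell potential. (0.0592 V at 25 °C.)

The hydrogen couple is the cathode, so E°_cell = 0.28 V; n = 2.
[H⁺] = 10^(−3.84) = 1.4 × 10^-4 M, and Q = [Co²⁺]·P(H₂) / [H⁺]^2 = 2.31 × 10^5.
E = E° − (0.0592/2) log Q = 0.28 − (0.0592/2)(5.364) = 0.121 V.

0.12 V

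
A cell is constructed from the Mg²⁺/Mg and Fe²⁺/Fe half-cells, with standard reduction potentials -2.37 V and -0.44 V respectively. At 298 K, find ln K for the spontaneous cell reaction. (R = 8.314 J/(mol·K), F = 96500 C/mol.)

ln K = 150.3

E°_cell = -0.44 − (-2.37) = 1.93 V, with n = 2 electrons transferred.
At equilibrium E = 0, so the Nernst equation gives ln K = nFE°/RT = (2)(96500)(1.93)/((8.314)(298)) = 150.34.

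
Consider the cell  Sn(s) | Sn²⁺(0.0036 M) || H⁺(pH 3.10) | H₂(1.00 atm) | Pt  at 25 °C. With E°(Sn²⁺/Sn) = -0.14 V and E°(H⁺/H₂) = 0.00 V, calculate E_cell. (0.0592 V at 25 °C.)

0.029 V

The hydrogen couple is the cathode, so E°_cell = 0.14 V; n = 2.
[H⁺] = 10^(−3.10) = 7.9 × 10^-4 M, and Q = [Sn²⁺]·P(H₂) / [H⁺]^2 = 5710.
E = E° − (0.0592/2) log Q = 0.14 − (0.0592/2)(3.756) = 0.029 V.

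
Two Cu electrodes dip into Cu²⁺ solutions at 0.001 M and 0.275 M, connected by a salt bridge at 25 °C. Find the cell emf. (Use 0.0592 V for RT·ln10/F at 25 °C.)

0.072 V

Both half-cells are Cu²⁺/Cu, so E°_cell = 0. The concentrated side is the cathode; the cell reaction moves Cu²⁺ from high to low concentration with n = 2.
Q = [Cu²⁺]_dilute/[Cu²⁺]_conc = 0.001/0.275 = 0.00364.
E = 0 − (0.0592/2) log Q = −(0.0592/2)(-2.439) = 0.0722 V.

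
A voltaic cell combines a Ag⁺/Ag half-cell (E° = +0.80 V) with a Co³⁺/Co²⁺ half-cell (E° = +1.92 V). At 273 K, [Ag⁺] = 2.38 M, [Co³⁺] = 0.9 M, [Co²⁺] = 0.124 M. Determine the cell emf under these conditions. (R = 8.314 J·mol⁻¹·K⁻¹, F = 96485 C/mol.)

1.15 V

The Co³⁺/Co²⁺ couple has the higher reduction potential and acts as the cathode, so E°_cell = +1.92 − (+0.80) = 1.12 V.
Balancing electrons gives n = 1; the reaction quotient is Q = [Ag⁺]·[Co²⁺]/[Co³⁺] = 0.328.
E = E° − (RT/nF) ln Q = 1.12 − (8.314×273)/(1×96485) × (-1.115) = 1.120 + 0.026 = 1.146 V.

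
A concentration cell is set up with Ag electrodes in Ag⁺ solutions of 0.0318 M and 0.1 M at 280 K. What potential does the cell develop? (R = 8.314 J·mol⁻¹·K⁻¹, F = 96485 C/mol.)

Both half-cells are Ag⁺/Ag, so E°_cell = 0. The concentrated side is the cathode; the cell reaction moves Ag⁺ from high to low concentration with n = 1.
Q = [Ag⁺]_dilute/[Ag⁺]_conc = 0.0318/0.1 = 0.318.
E = 0 − (RT/nF) ln Q = −((8.314×280)/(1×96485))(-1.146) = 0.0276 V.

0.028 V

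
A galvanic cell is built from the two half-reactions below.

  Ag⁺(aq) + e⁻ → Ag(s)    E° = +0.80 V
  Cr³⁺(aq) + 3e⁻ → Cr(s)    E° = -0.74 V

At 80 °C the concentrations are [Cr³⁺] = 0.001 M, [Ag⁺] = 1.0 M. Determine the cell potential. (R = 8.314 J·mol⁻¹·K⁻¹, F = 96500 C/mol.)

The Ag⁺/Ag couple has the higher reduction potential and acts as the cathode, so E°_cell = +0.80 − (-0.74) = 1.54 V.
Balancing electrons gives n = 3; the reaction quotient is Q = [Cr³⁺]/[Ag⁺]^3 = 0.00100.
E = E° − (RT/nF) ln Q = 1.54 − (8.314×353)/(3×96500) × (-6.908) = 1.540 + 0.070 = 1.610 V.

1.61 V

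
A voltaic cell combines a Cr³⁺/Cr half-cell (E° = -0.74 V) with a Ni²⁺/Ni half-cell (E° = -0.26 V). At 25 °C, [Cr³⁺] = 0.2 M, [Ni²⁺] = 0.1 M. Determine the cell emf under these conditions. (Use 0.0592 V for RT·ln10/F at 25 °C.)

0.464 V

The Ni²⁺/Ni couple has the higher reduction potential and acts as the cathode, so E°_cell = -0.26 − (-0.74) = 0.48 V.
Balancing electrons gives n = 6; the reaction quotient is Q = [Cr³⁺]^2/[Ni²⁺]^3 = 40.0.
At 25 °C, E = E° − (0.0592/n) log Q = 0.48 − (0.0592/6)(1.602) = 0.480 − 0.016 = 0.464 V.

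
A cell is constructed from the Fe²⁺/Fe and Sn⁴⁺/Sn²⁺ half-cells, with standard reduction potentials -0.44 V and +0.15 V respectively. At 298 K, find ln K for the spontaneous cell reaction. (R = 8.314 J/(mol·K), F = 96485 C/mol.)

ln K = 46.0

E°_cell = +0.15 − (-0.44) = 0.59 V, with n = 2 electrons transferred.
At equilibrium E = 0, so the Nernst equation gives ln K = nFE°/RT = (2)(96485)(0.59)/((8.314)(298)) = 45.95.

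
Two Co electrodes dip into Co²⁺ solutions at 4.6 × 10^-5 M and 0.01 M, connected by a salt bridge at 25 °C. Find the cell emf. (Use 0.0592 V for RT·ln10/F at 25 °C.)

0.069 V

Both half-cells are Co²⁺/Co, so E°_cell = 0. The concentrated side is the cathode; the cell reaction moves Co²⁺ from high to low concentration with n = 2.
Q = [Co²⁺]_dilute/[Co²⁺]_conc = 4.6 × 10^-5/0.01 = 0.00460.
E = 0 − (0.0592/2) log Q = −(0.0592/2)(-2.337) = 0.0692 V.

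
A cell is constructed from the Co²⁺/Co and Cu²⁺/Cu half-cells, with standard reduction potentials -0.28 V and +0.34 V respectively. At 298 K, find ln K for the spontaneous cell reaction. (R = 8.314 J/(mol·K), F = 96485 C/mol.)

ln K = 48.3

E°_cell = +0.34 − (-0.28) = 0.62 V, with n = 2 electrons transferred.
At equilibrium E = 0, so the Nernst equation gives ln K = nFE°/RT = (2)(96485)(0.62)/((8.314)(298)) = 48.29.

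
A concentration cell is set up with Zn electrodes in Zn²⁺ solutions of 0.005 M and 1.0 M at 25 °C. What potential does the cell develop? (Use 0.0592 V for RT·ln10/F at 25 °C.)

Both half-cells are Zn²⁺/Zn, so E°_cell = 0. The concentrated side is the cathode; the cell reaction moves Zn²⁺ from high to low concentration with n = 2.
Q = [Zn²⁺]_dilute/[Zn²⁺]_conc = 0.005/1.0 = 0.00500.
E = 0 − (0.0592/2) log Q = −(0.0592/2)(-2.301) = 0.0681 V.

0.068 V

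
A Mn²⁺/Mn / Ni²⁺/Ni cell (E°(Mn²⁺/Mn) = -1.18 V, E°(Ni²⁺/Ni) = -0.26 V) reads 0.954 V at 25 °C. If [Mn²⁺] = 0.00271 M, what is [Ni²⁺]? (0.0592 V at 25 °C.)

From the Nernst equation, log Q = n(E° − E)/0.0592 = 2(0.92 − 0.954)/0.0592 = -1.149, so Q = 0.0710.
With Q = [Mn²⁺]/[Ni²⁺] and the known concentrations, [Ni²⁺] in the denominator gives [Ni²⁺] = 0.038 M.

0.038 M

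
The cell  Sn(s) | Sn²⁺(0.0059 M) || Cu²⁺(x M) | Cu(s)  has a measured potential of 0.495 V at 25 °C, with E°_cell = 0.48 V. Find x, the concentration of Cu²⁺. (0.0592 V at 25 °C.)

From the Nernst equation, log Q = n(E° − E)/0.0592 = 2(0.48 − 0.495)/0.0592 = -0.507, so Q = 0.311.
With Q = [Sn²⁺]/[Cu²⁺] and the known concentrations, [Cu²⁺] in the denominator gives [Cu²⁺] = 0.019 M.

0.019 M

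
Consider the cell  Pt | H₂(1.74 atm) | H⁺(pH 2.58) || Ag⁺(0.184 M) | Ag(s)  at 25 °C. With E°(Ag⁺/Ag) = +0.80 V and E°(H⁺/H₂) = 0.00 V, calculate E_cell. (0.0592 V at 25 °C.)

0.92 V

The Ag⁺/Ag couple is the cathode, so E°_cell = 0.80 V; n = 2.
[H⁺] = 10^(−2.58) = 0.0026 M, and Q = [H⁺]^2 / ([Ag⁺]^2·P(H₂)) = 1.17 × 10^-4.
E = E° − (0.0592/2) log Q = 0.80 − (0.0592/2)(-3.930) = 0.916 V.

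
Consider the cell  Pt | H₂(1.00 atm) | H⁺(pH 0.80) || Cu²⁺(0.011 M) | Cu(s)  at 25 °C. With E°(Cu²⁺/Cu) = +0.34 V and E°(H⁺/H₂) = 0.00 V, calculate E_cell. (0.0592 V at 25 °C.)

0.33 V

The Cu²⁺/Cu couple is the cathode, so E°_cell = 0.34 V; n = 2.
[H⁺] = 10^(−0.80) = 0.16 M, and Q = [H⁺]^2 / ([Cu²⁺]·P(H₂)) = 2.28.
E = E° − (0.0592/2) log Q = 0.34 − (0.0592/2)(0.359) = 0.329 V.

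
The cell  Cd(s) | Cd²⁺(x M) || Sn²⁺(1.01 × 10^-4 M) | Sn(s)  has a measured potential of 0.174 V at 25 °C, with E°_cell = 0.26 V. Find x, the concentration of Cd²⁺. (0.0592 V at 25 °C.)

From the Nernst equation, log Q = n(E° − E)/0.0592 = 2(0.26 − 0.174)/0.0592 = 2.905, so Q = 804.
With Q = [Cd²⁺]/[Sn²⁺] and the known concentrations, [Cd²⁺] in the numerator gives [Cd²⁺] = 0.081 M.

0.081 M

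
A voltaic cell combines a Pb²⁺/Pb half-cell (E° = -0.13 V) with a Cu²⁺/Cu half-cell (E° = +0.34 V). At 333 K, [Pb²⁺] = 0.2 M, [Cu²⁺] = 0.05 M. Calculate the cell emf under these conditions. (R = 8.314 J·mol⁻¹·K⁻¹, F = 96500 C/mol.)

0.450 V

The Cu²⁺/Cu couple has the higher reduction potential and acts as the cathode, so E°_cell = +0.34 − (-0.13) = 0.47 V.
Balancing electrons gives n = 2; the reaction quotient is Q = [Pb²⁺]/[Cu²⁺] = 4.00.
E = E° − (RT/nF) ln Q = 0.47 − (8.314×333)/(2×96500) × (1.386) = 0.470 − 0.020 = 0.450 V.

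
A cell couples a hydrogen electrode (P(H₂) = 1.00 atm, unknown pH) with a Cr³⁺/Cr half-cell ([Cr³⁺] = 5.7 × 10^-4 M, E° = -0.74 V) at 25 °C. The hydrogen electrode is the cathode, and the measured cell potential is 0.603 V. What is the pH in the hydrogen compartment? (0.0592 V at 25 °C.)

pH = 3.40

E°_cell = 0.74 V and n = 6.
log Q = n(E° − E)/0.0592 = 6×(0.74 − 0.603)/0.0592 = 13.885.
With Q = [Cr³⁺]^2·P(H₂)^3 / [H⁺]^6, solving for [H⁺] gives log[H⁺] = -3.396, so pH = 3.40.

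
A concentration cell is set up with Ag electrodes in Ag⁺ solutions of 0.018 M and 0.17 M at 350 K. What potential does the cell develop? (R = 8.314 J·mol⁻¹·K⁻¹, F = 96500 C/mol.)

Both half-cells are Ag⁺/Ag, so E°_cell = 0. The concentrated side is the cathode; the cell reaction moves Ag⁺ from high to low concentration with n = 1.
Q = [Ag⁺]_dilute/[Ag⁺]_conc = 0.018/0.17 = 0.106.
E = 0 − (RT/nF) ln Q = −((8.314×350)/(1×96500))(-2.245) = 0.0677 V.

0.068 V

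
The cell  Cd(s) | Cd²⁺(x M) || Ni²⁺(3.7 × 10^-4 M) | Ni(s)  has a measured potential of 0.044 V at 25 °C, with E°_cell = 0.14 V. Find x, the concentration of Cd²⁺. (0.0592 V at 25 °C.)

0.65 M

From the Nernst equation, log Q = n(E° − E)/0.0592 = 2(0.14 − 0.044)/0.0592 = 3.243, so Q = 1750.
With Q = [Cd²⁺]/[Ni²⁺] and the known concentrations, [Cd²⁺] in the numerator gives [Cd²⁺] = 0.65 M.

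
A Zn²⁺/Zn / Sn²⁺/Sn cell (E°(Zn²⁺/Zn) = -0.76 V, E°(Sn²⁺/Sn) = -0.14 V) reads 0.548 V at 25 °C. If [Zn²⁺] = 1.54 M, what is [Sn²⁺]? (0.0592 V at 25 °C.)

From the Nernst equation, log Q = n(E° − E)/0.0592 = 2(0.62 − 0.548)/0.0592 = 2.432, so Q = 271.
With Q = [Zn²⁺]/[Sn²⁺] and the known concentrations, [Sn²⁺] in the denominator gives [Sn²⁺] = 0.0057 M.

0.0057 M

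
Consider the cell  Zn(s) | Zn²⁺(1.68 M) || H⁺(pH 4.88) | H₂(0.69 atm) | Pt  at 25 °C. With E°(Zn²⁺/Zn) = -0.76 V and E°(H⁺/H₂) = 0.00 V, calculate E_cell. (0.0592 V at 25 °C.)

0.47 V

The hydrogen couple is the cathode, so E°_cell = 0.76 V; n = 2.
[H⁺] = 10^(−4.88) = 1.3 × 10^-5 M, and Q = [Zn²⁺]·P(H₂) / [H⁺]^2 = 6.67 × 10^9.
E = E° − (0.0592/2) log Q = 0.76 − (0.0592/2)(9.824) = 0.469 V.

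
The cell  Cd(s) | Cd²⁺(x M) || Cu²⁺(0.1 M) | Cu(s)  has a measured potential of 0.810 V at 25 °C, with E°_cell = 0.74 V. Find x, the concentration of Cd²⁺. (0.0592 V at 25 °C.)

From the Nernst equation, log Q = n(E° − E)/0.0592 = 2(0.74 − 0.810)/0.0592 = -2.365, so Q = 0.00432.
With Q = [Cd²⁺]/[Cu²⁺] and the known concentrations, [Cd²⁺] in the numerator gives [Cd²⁺] = 4.3 × 10^-4 M.

4.3 × 10^-4 M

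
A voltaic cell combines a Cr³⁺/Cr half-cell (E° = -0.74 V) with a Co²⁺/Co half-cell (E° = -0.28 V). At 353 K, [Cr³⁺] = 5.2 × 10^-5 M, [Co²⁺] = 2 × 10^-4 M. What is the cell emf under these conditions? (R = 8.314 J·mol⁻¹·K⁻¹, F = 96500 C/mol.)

0.430 V

The Co²⁺/Co couple has the higher reduction potential and acts as the cathode, so E°_cell = -0.28 − (-0.74) = 0.46 V.
Balancing electrons gives n = 6; the reaction quotient is Q = [Cr³⁺]^2/[Co²⁺]^3 = 338.
E = E° − (RT/nF) ln Q = 0.46 − (8.314×353)/(6×96500) × (5.823) = 0.460 − 0.030 = 0.430 V.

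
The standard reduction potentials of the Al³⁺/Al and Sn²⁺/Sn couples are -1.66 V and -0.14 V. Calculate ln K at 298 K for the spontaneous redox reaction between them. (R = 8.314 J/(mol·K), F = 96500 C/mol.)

E°_cell = -0.14 − (-1.66) = 1.52 V, with n = 6 electrons transferred.
At equilibrium E = 0, so the Nernst equation gives ln K = nFE°/RT = (6)(96500)(1.52)/((8.314)(298)) = 355.22.

ln K = 355.2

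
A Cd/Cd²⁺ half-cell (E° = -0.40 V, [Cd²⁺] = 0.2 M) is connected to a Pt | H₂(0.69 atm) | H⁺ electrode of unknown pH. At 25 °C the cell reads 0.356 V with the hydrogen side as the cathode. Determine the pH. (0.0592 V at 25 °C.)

E°_cell = 0.40 V and n = 2.
log Q = n(E° − E)/0.0592 = 2×(0.40 − 0.356)/0.0592 = 1.486.
With Q = [Cd²⁺]·P(H₂) / [H⁺]^2, solving for [H⁺] gives log[H⁺] = -1.173, so pH = 1.17.

pH = 1.17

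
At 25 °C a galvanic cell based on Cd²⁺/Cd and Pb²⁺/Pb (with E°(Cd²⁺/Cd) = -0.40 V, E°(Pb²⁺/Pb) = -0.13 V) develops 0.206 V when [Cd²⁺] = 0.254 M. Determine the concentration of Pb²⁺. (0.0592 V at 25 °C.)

From the Nernst equation, log Q = n(E° − E)/0.0592 = 2(0.27 − 0.206)/0.0592 = 2.162, so Q = 145.
With Q = [Cd²⁺]/[Pb²⁺] and the known concentrations, [Pb²⁺] in the denominator gives [Pb²⁺] = 0.0017 M.

0.0017 M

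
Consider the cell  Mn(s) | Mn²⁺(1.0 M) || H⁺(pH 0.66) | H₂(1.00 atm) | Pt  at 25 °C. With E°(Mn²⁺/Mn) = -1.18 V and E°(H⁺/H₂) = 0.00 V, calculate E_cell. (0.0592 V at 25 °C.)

The hydrogen couple is the cathode, so E°_cell = 1.18 V; n = 2.
[H⁺] = 10^(−0.66) = 0.22 M, and Q = [Mn²⁺]·P(H₂) / [H⁺]^2 = 20.9.
E = E° − (0.0592/2) log Q = 1.18 − (0.0592/2)(1.320) = 1.141 V.

1.14 V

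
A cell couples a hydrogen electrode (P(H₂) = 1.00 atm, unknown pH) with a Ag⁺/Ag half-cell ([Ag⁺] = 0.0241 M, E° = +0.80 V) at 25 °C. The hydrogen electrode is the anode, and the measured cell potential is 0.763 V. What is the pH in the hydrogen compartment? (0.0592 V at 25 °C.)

pH = 0.99

E°_cell = 0.80 V and n = 2.
log Q = n(E° − E)/0.0592 = 2×(0.80 − 0.763)/0.0592 = 1.250.
With Q = [H⁺]^2 / ([Ag⁺]^2·P(H₂)), solving for [H⁺] gives log[H⁺] = -0.993, so pH = 0.99.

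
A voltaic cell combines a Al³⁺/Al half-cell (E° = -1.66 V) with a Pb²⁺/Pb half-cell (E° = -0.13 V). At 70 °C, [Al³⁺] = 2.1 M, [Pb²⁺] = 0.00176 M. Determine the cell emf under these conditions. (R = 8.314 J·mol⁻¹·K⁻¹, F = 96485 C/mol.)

The Pb²⁺/Pb couple has the higher reduction potential and acts as the cathode, so E°_cell = -0.13 − (-1.66) = 1.53 V.
Balancing electrons gives n = 6; the reaction quotient is Q = [Al³⁺]^2/[Pb²⁺]^3 = 8.09 × 10^8.
E = E° − (RT/nF) ln Q = 1.53 − (8.314×343)/(6×96485) × (20.511) = 1.530 − 0.101 = 1.429 V.

1.43 V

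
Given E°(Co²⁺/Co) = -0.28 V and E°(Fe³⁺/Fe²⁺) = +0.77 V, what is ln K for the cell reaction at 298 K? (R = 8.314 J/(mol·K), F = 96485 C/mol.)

ln K = 81.8

E°_cell = +0.77 − (-0.28) = 1.05 V, with n = 2 electrons transferred.
At equilibrium E = 0, so the Nernst equation gives ln K = nFE°/RT = (2)(96485)(1.05)/((8.314)(298)) = 81.78.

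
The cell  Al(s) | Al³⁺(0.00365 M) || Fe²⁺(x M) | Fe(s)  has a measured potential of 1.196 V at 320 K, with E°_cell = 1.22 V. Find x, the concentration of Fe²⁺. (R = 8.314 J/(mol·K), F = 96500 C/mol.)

0.0042 M

From the Nernst equation, ln Q = nF(E° − E)/RT = 6×96500×(1.22 − 1.196)/(8.314×320) = 5.223, so Q = 186.
With Q = [Al³⁺]^2/[Fe²⁺]^3 and the known concentrations, [Fe²⁺]^3 in the denominator gives [Fe²⁺] = 0.0042 M.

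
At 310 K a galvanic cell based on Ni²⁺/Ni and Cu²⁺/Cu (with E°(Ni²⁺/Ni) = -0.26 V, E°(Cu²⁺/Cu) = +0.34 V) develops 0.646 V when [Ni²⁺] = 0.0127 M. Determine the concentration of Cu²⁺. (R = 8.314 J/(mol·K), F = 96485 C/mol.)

0.4 M

From the Nernst equation, ln Q = nF(E° − E)/RT = 2×96485×(0.60 − 0.646)/(8.314×310) = -3.444, so Q = 0.0319.
With Q = [Ni²⁺]/[Cu²⁺] and the known concentrations, [Cu²⁺] in the denominator gives [Cu²⁺] = 0.4 M.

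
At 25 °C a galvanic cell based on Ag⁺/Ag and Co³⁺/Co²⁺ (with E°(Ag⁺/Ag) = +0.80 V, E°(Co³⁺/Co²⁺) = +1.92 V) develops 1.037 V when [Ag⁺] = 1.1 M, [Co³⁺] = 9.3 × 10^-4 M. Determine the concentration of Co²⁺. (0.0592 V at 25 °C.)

0.021 M

From the Nernst equation, log Q = n(E° − E)/0.0592 = 1(1.12 − 1.037)/0.0592 = 1.402, so Q = 25.2.
With Q = [Ag⁺]·[Co²⁺]/[Co³⁺] and the known concentrations, [Co²⁺] in the numerator gives [Co²⁺] = 0.021 M.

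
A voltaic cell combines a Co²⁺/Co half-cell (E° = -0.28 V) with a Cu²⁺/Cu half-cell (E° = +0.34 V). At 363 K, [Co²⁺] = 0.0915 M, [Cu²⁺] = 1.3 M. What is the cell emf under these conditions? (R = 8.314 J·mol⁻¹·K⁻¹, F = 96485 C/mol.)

The Cu²⁺/Cu couple has the higher reduction potential and acts as the cathode, so E°_cell = +0.34 − (-0.28) = 0.62 V.
Balancing electrons gives n = 2; the reaction quotient is Q = [Co²⁺]/[Cu²⁺] = 0.0704.
E = E° − (RT/nF) ln Q = 0.62 − (8.314×363)/(2×96485) × (-2.654) = 0.620 + 0.042 = 0.662 V.

0.662 V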